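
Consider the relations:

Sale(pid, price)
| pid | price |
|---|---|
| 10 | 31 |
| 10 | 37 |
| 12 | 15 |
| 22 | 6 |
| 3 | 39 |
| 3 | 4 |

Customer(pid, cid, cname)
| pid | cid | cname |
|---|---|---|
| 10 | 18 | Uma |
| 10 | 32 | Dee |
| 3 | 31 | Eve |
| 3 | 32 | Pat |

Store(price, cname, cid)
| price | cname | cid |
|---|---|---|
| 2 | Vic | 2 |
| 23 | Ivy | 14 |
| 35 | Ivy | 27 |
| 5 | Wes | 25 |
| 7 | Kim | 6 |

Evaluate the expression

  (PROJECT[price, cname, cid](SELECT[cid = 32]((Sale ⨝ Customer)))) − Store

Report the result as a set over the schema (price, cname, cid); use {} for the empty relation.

{(31, Dee, 32), (37, Dee, 32), (39, Pat, 32), (4, Pat, 32)}

Joining Sale and Customer on pid yields {(10, 31, 18, Uma), (10, 31, 32, Dee), (10, 37, 18, Uma), (10, 37, 32, Dee), (3, 39, 31, Eve), (3, 39, 32, Pat), (3, 4, 31, Eve), (3, 4, 32, Pat)}.
σ[cid = 32]: keep tuples satisfying cid = 32 → {(10, 31, 32, Dee), (10, 37, 32, Dee), (3, 39, 32, Pat), (3, 4, 32, Pat)}
π[price, cname, cid]: project onto (price, cname, cid) → {(31, Dee, 32), (37, Dee, 32), (39, Pat, 32), (4, Pat, 32)}
Taking the difference: {(31, Dee, 32), (37, Dee, 32), (39, Pat, 32), (4, Pat, 32)}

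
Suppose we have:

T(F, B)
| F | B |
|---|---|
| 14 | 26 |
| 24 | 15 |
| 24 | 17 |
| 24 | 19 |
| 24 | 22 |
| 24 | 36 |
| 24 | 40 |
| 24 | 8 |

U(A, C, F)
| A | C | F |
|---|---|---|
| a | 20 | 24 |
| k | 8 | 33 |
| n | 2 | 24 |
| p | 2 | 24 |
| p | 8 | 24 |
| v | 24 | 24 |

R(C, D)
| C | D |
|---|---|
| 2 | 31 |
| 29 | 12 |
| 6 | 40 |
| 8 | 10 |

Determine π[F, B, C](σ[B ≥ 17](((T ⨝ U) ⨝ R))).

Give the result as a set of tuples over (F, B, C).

T ⋈ U (natural join on F): {(24, 15, a, 20), (24, 15, n, 2), (24, 15, p, 2), (24, 15, p, 8), (24, 15, v, 24), (24, 17, a, 20), (24, 17, n, 2), (24, 17, p, 2), (24, 17, p, 8), (24, 17, v, 24), (24, 19, a, 20), (24, 19, n, 2), (24, 19, p, 2), (24, 19, p, 8), (24, 19, v, 24), (24, 22, a, 20), (24, 22, n, 2), (24, 22, p, 2), (24, 22, p, 8), (24, 22, v, 24), (24, 36, a, 20), (24, 36, n, 2), (24, 36, p, 2), (24, 36, p, 8), (24, 36, v, 24), (24, 40, a, 20), (24, 40, n, 2), (24, 40, p, 2), (24, 40, p, 8), (24, 40, v, 24), (24, 8, a, 20), (24, 8, n, 2), (24, 8, p, 2), (24, 8, p, 8), (24, 8, v, 24)}
(T ⨝ U) ⋈ R (natural join on C): {(24, 15, n, 2, 31), (24, 15, p, 2, 31), (24, 15, p, 8, 10), (24, 17, n, 2, 31), (24, 17, p, 2, 31), (24, 17, p, 8, 10), (24, 19, n, 2, 31), (24, 19, p, 2, 31), (24, 19, p, 8, 10), (24, 22, n, 2, 31), (24, 22, p, 2, 31), (24, 22, p, 8, 10), (24, 36, n, 2, 31), (24, 36, p, 2, 31), (24, 36, p, 8, 10), (24, 40, n, 2, 31), (24, 40, p, 2, 31), (24, 40, p, 8, 10), (24, 8, n, 2, 31), (24, 8, p, 2, 31), (24, 8, p, 8, 10)}
Filtering on B ≥ 17 leaves {(24, 17, n, 2, 31), (24, 17, p, 2, 31), (24, 17, p, 8, 10), (24, 19, n, 2, 31), (24, 19, p, 2, 31), (24, 19, p, 8, 10), (24, 22, n, 2, 31), (24, 22, p, 2, 31), (24, 22, p, 8, 10), (24, 36, n, 2, 31), (24, 36, p, 2, 31), (24, 36, p, 8, 10), (24, 40, n, 2, 31), (24, 40, p, 2, 31), (24, 40, p, 8, 10)}.
Keep only column(s) F, B, C (5 duplicate(s) eliminated): {(24, 17, 2), (24, 17, 8), (24, 19, 2), (24, 19, 8), (24, 22, 2), (24, 22, 8), (24, 36, 2), (24, 36, 8), (24, 40, 2), (24, 40, 8)}

{(24, 17, 2), (24, 17, 8), (24, 19, 2), (24, 19, 8), (24, 22, 2), (24, 22, 8), (24, 36, 2), (24, 36, 8), (24, 40, 2), (24, 40, 8)}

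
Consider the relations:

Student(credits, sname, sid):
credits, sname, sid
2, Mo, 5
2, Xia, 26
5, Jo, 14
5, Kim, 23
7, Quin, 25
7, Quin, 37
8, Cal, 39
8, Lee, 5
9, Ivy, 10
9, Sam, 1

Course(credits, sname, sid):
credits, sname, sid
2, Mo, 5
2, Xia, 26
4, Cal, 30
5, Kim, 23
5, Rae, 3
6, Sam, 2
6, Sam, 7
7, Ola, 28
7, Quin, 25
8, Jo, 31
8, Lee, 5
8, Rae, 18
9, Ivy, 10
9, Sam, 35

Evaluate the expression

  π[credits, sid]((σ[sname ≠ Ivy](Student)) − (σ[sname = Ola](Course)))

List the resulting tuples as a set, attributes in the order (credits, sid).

{(2, 26), (2, 5), (5, 14), (5, 23), (7, 25), (7, 37), (8, 39), (8, 5), (9, 1)}

Filtering on sname ≠ Ivy leaves {(2, Mo, 5), (2, Xia, 26), (5, Jo, 14), (5, Kim, 23), (7, Quin, 25), (7, Quin, 37), (8, Cal, 39), (8, Lee, 5), (9, Sam, 1)}.
Filtering on sname = Ola leaves {(7, Ola, 28)}.
Set difference of the two operands is {(2, Mo, 5), (2, Xia, 26), (5, Jo, 14), (5, Kim, 23), (7, Quin, 25), (7, Quin, 37), (8, Cal, 39), (8, Lee, 5), (9, Sam, 1)}.
Projecting to credits, sid: {(2, 26), (2, 5), (5, 14), (5, 23), (7, 25), (7, 37), (8, 39), (8, 5), (9, 1)}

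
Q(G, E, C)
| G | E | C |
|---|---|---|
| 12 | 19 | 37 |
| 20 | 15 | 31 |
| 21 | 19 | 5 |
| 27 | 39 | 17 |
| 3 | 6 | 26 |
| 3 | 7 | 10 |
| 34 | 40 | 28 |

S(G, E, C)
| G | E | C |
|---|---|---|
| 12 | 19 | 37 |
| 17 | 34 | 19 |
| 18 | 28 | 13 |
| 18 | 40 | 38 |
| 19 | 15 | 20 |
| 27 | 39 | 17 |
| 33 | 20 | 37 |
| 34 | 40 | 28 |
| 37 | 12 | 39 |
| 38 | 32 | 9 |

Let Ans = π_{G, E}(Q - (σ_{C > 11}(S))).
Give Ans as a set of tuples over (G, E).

{(20, 15), (21, 19), (3, 6), (3, 7)}

Selection C > 11: {(12, 19, 37), (17, 34, 19), (18, 28, 13), (18, 40, 38), (19, 15, 20), (27, 39, 17), (33, 20, 37), (34, 40, 28), (37, 12, 39)}
Set difference of the two operands is {(20, 15, 31), (21, 19, 5), (3, 6, 26), (3, 7, 10)}.
π_{G, E} gives {(20, 15), (21, 19), (3, 6), (3, 7)}.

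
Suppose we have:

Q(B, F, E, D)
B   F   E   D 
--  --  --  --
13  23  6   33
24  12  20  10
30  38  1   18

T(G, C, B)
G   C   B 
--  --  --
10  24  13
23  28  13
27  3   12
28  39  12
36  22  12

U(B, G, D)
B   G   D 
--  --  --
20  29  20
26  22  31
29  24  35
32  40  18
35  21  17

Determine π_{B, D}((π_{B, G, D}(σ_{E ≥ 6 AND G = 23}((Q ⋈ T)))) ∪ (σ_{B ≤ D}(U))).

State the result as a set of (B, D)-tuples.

{(13, 33), (20, 20), (26, 31), (29, 35)}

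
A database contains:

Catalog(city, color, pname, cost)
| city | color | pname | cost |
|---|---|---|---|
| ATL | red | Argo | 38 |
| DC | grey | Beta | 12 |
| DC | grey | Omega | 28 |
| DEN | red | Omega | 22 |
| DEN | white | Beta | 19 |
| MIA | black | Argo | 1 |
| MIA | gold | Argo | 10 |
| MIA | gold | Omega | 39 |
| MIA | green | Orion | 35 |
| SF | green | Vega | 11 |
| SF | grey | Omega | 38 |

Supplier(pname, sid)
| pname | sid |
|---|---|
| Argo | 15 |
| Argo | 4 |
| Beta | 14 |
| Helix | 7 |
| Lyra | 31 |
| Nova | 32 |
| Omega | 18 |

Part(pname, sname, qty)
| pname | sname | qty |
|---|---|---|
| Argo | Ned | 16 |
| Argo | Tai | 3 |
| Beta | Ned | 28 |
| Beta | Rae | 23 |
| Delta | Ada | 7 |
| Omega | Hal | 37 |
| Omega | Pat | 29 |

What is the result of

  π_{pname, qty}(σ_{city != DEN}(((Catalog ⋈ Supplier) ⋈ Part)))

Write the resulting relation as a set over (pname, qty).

{(Argo, 16), (Argo, 3), (Beta, 23), (Beta, 28), (Omega, 29), (Omega, 37)}

Catalog ⋈ Supplier (natural join on pname): {(ATL, red, Argo, 38, 15), (ATL, red, Argo, 38, 4), (DC, grey, Beta, 12, 14), (DC, grey, Omega, 28, 18), (DEN, red, Omega, 22, 18), (DEN, white, Beta, 19, 14), (MIA, black, Argo, 1, 15), (MIA, black, Argo, 1, 4), (MIA, gold, Argo, 10, 15), (MIA, gold, Argo, 10, 4), (MIA, gold, Omega, 39, 18), (SF, grey, Omega, 38, 18)}
(Catalog ⋈ Supplier) ⋈ Part (natural join on pname): {(ATL, red, Argo, 38, 15, Ned, 16), (ATL, red, Argo, 38, 15, Tai, 3), (ATL, red, Argo, 38, 4, Ned, 16), (ATL, red, Argo, 38, 4, Tai, 3), (DC, grey, Beta, 12, 14, Ned, 28), (DC, grey, Beta, 12, 14, Rae, 23), (DC, grey, Omega, 28, 18, Hal, 37), (DC, grey, Omega, 28, 18, Pat, 29), (DEN, red, Omega, 22, 18, Hal, 37), (DEN, red, Omega, 22, 18, Pat, 29), (DEN, white, Beta, 19, 14, Ned, 28), (DEN, white, Beta, 19, 14, Rae, 23), (MIA, black, Argo, 1, 15, Ned, 16), (MIA, black, Argo, 1, 15, Tai, 3), (MIA, black, Argo, 1, 4, Ned, 16), (MIA, black, Argo, 1, 4, Tai, 3), (MIA, gold, Argo, 10, 15, Ned, 16), (MIA, gold, Argo, 10, 15, Tai, 3), (MIA, gold, Argo, 10, 4, Ned, 16), (MIA, gold, Argo, 10, 4, Tai, 3), (MIA, gold, Omega, 39, 18, Hal, 37), (MIA, gold, Omega, 39, 18, Pat, 29), (SF, grey, Omega, 38, 18, Hal, 37), (SF, grey, Omega, 38, 18, Pat, 29)}
Apply σ_{city != DEN}; surviving tuples: {(ATL, red, Argo, 38, 15, Ned, 16), (ATL, red, Argo, 38, 15, Tai, 3), (ATL, red, Argo, 38, 4, Ned, 16), (ATL, red, Argo, 38, 4, Tai, 3), (DC, grey, Beta, 12, 14, Ned, 28), (DC, grey, Beta, 12, 14, Rae, 23), (DC, grey, Omega, 28, 18, Hal, 37), (DC, grey, Omega, 28, 18, Pat, 29), (MIA, black, Argo, 1, 15, Ned, 16), (MIA, black, Argo, 1, 15, Tai, 3), (MIA, black, Argo, 1, 4, Ned, 16), (MIA, black, Argo, 1, 4, Tai, 3), (MIA, gold, Argo, 10, 15, Ned, 16), (MIA, gold, Argo, 10, 15, Tai, 3), (MIA, gold, Argo, 10, 4, Ned, 16), (MIA, gold, Argo, 10, 4, Tai, 3), (MIA, gold, Omega, 39, 18, Hal, 37), (MIA, gold, Omega, 39, 18, Pat, 29), (SF, grey, Omega, 38, 18, Hal, 37), (SF, grey, Omega, 38, 18, Pat, 29)}
π_{pname, qty} gives {(Argo, 16), (Argo, 3), (Beta, 23), (Beta, 28), (Omega, 29), (Omega, 37)} (14 duplicate(s) eliminated).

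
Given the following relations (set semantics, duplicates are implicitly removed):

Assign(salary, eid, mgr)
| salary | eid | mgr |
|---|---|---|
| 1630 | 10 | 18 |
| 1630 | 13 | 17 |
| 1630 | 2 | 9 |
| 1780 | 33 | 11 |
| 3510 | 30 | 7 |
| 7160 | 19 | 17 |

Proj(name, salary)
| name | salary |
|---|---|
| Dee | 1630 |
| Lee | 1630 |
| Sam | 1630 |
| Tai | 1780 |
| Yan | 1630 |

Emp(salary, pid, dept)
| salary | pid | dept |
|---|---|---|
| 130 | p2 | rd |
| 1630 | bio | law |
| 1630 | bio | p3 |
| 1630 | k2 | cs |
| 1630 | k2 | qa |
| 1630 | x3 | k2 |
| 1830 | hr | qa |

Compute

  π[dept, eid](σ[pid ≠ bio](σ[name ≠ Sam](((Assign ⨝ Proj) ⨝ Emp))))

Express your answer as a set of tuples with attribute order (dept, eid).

{(cs, 10), (cs, 13), (cs, 2), (k2, 10), (k2, 13), (k2, 2), (qa, 10), (qa, 13), (qa, 2)}

Assign ⋈ Proj (natural join on salary): {(1630, 10, 18, Dee), (1630, 10, 18, Lee), (1630, 10, 18, Sam), (1630, 10, 18, Yan), (1630, 13, 17, Dee), (1630, 13, 17, Lee), (1630, 13, 17, Sam), (1630, 13, 17, Yan), (1630, 2, 9, Dee), (1630, 2, 9, Lee), (1630, 2, 9, Sam), (1630, 2, 9, Yan), (1780, 33, 11, Tai)}
(Assign ⨝ Proj) ⋈ Emp (natural join on salary): {(1630, 10, 18, Dee, bio, law), (1630, 10, 18, Dee, bio, p3), (1630, 10, 18, Dee, k2, cs), (1630, 10, 18, Dee, k2, qa), (1630, 10, 18, Dee, x3, k2), (1630, 10, 18, Lee, bio, law), (1630, 10, 18, Lee, bio, p3), (1630, 10, 18, Lee, k2, cs), (1630, 10, 18, Lee, k2, qa), (1630, 10, 18, Lee, x3, k2), (1630, 10, 18, Sam, bio, law), (1630, 10, 18, Sam, bio, p3), (1630, 10, 18, Sam, k2, cs), (1630, 10, 18, Sam, k2, qa), (1630, 10, 18, Sam, x3, k2), (1630, 10, 18, Yan, bio, law), (1630, 10, 18, Yan, bio, p3), (1630, 10, 18, Yan, k2, cs), (1630, 10, 18, Yan, k2, qa), (1630, 10, 18, Yan, x3, k2), (1630, 13, 17, Dee, bio, law), (1630, 13, 17, Dee, bio, p3), (1630, 13, 17, Dee, k2, cs), (1630, 13, 17, Dee, k2, qa), (1630, 13, 17, Dee, x3, k2), (1630, 13, 17, Lee, bio, law), (1630, 13, 17, Lee, bio, p3), (1630, 13, 17, Lee, k2, cs), (1630, 13, 17, Lee, k2, qa), (1630, 13, 17, Lee, x3, k2), (1630, 13, 17, Sam, bio, law), (1630, 13, 17, Sam, bio, p3), (1630, 13, 17, Sam, k2, cs), (1630, 13, 17, Sam, k2, qa), (1630, 13, 17, Sam, x3, k2), (1630, 13, 17, Yan, bio, law), (1630, 13, 17, Yan, bio, p3), (1630, 13, 17, Yan, k2, cs), (1630, 13, 17, Yan, k2, qa), (1630, 13, 17, Yan, x3, k2), (1630, 2, 9, Dee, bio, law), (1630, 2, 9, Dee, bio, p3), (1630, 2, 9, Dee, k2, cs), (1630, 2, 9, Dee, k2, qa), (1630, 2, 9, Dee, x3, k2), (1630, 2, 9, Lee, bio, law), (1630, 2, 9, Lee, bio, p3), (1630, 2, 9, Lee, k2, cs), (1630, 2, 9, Lee, k2, qa), (1630, 2, 9, Lee, x3, k2), (1630, 2, 9, Sam, bio, law), (1630, 2, 9, Sam, bio, p3), (1630, 2, 9, Sam, k2, cs), (1630, 2, 9, Sam, k2, qa), (1630, 2, 9, Sam, x3, k2), (1630, 2, 9, Yan, bio, law), (1630, 2, 9, Yan, bio, p3), (1630, 2, 9, Yan, k2, cs), (1630, 2, 9, Yan, k2, qa), (1630, 2, 9, Yan, x3, k2)}
σ[name ≠ Sam]: keep tuples satisfying name ≠ Sam → {(1630, 10, 18, Dee, bio, law), (1630, 10, 18, Dee, bio, p3), (1630, 10, 18, Dee, k2, cs), (1630, 10, 18, Dee, k2, qa), (1630, 10, 18, Dee, x3, k2), (1630, 10, 18, Lee, bio, law), (1630, 10, 18, Lee, bio, p3), (1630, 10, 18, Lee, k2, cs), (1630, 10, 18, Lee, k2, qa), (1630, 10, 18, Lee, x3, k2), (1630, 10, 18, Yan, bio, law), (1630, 10, 18, Yan, bio, p3), (1630, 10, 18, Yan, k2, cs), (1630, 10, 18, Yan, k2, qa), (1630, 10, 18, Yan, x3, k2), (1630, 13, 17, Dee, bio, law), (1630, 13, 17, Dee, bio, p3), (1630, 13, 17, Dee, k2, cs), (1630, 13, 17, Dee, k2, qa), (1630, 13, 17, Dee, x3, k2), (1630, 13, 17, Lee, bio, law), (1630, 13, 17, Lee, bio, p3), (1630, 13, 17, Lee, k2, cs), (1630, 13, 17, Lee, k2, qa), (1630, 13, 17, Lee, x3, k2), (1630, 13, 17, Yan, bio, law), (1630, 13, 17, Yan, bio, p3), (1630, 13, 17, Yan, k2, cs), (1630, 13, 17, Yan, k2, qa), (1630, 13, 17, Yan, x3, k2), (1630, 2, 9, Dee, bio, law), (1630, 2, 9, Dee, bio, p3), (1630, 2, 9, Dee, k2, cs), (1630, 2, 9, Dee, k2, qa), (1630, 2, 9, Dee, x3, k2), (1630, 2, 9, Lee, bio, law), (1630, 2, 9, Lee, bio, p3), (1630, 2, 9, Lee, k2, cs), (1630, 2, 9, Lee, k2, qa), (1630, 2, 9, Lee, x3, k2), (1630, 2, 9, Yan, bio, law), (1630, 2, 9, Yan, bio, p3), (1630, 2, 9, Yan, k2, cs), (1630, 2, 9, Yan, k2, qa), (1630, 2, 9, Yan, x3, k2)}
σ[pid ≠ bio]: keep tuples satisfying pid ≠ bio → {(1630, 10, 18, Dee, k2, cs), (1630, 10, 18, Dee, k2, qa), (1630, 10, 18, Dee, x3, k2), (1630, 10, 18, Lee, k2, cs), (1630, 10, 18, Lee, k2, qa), (1630, 10, 18, Lee, x3, k2), (1630, 10, 18, Yan, k2, cs), (1630, 10, 18, Yan, k2, qa), (1630, 10, 18, Yan, x3, k2), (1630, 13, 17, Dee, k2, cs), (1630, 13, 17, Dee, k2, qa), (1630, 13, 17, Dee, x3, k2), (1630, 13, 17, Lee, k2, cs), (1630, 13, 17, Lee, k2, qa), (1630, 13, 17, Lee, x3, k2), (1630, 13, 17, Yan, k2, cs), (1630, 13, 17, Yan, k2, qa), (1630, 13, 17, Yan, x3, k2), (1630, 2, 9, Dee, k2, cs), (1630, 2, 9, Dee, k2, qa), (1630, 2, 9, Dee, x3, k2), (1630, 2, 9, Lee, k2, cs), (1630, 2, 9, Lee, k2, qa), (1630, 2, 9, Lee, x3, k2), (1630, 2, 9, Yan, k2, cs), (1630, 2, 9, Yan, k2, qa), (1630, 2, 9, Yan, x3, k2)}
Keep only column(s) dept, eid (18 duplicate(s) eliminated): {(cs, 10), (cs, 13), (cs, 2), (k2, 10), (k2, 13), (k2, 2), (qa, 10), (qa, 13), (qa, 2)}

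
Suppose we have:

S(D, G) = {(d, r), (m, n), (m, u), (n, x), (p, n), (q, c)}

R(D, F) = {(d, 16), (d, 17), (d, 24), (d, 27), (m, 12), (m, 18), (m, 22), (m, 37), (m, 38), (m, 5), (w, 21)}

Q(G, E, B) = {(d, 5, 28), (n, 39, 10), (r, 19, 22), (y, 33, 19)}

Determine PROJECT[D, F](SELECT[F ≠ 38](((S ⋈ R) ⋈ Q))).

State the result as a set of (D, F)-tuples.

{(d, 16), (d, 17), (d, 24), (d, 27), (m, 12), (m, 18), (m, 22), (m, 37), (m, 5)}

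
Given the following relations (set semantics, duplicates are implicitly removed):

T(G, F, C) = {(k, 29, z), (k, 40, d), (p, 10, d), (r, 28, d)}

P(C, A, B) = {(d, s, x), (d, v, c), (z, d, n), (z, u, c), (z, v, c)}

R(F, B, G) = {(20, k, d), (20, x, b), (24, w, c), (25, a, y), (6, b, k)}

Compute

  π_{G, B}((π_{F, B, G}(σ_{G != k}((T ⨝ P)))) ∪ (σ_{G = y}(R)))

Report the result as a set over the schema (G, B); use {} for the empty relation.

T ⋈ P (natural join on C): {(k, 29, z, d, n), (k, 29, z, u, c), (k, 29, z, v, c), (k, 40, d, s, x), (k, 40, d, v, c), (p, 10, d, s, x), (p, 10, d, v, c), (r, 28, d, s, x), (r, 28, d, v, c)}
Apply σ_{G != k}; surviving tuples: {(p, 10, d, s, x), (p, 10, d, v, c), (r, 28, d, s, x), (r, 28, d, v, c)}
Projecting to F, B, G: {(10, c, p), (10, x, p), (28, c, r), (28, x, r)}
Apply σ_{G = y}; surviving tuples: {(25, a, y)}
Set union of the two operands is {(10, c, p), (10, x, p), (25, a, y), (28, c, r), (28, x, r)}.
Projecting to G, B: {(p, c), (p, x), (r, c), (r, x), (y, a)}

{(p, c), (p, x), (r, c), (r, x), (y, a)}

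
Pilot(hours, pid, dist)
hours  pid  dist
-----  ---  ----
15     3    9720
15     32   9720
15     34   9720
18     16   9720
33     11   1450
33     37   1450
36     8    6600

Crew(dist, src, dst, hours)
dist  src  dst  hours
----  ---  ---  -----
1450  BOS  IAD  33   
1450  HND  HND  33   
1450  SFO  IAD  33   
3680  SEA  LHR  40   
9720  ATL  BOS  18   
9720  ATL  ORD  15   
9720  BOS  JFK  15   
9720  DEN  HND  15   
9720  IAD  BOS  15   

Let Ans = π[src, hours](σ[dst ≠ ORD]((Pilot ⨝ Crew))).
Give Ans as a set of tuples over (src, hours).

Pilot ⋈ Crew (natural join on hours, dist): {(15, 3, 9720, ATL, ORD), (15, 3, 9720, BOS, JFK), (15, 3, 9720, DEN, HND), (15, 3, 9720, IAD, BOS), (15, 32, 9720, ATL, ORD), (15, 32, 9720, BOS, JFK), (15, 32, 9720, DEN, HND), (15, 32, 9720, IAD, BOS), (15, 34, 9720, ATL, ORD), (15, 34, 9720, BOS, JFK), (15, 34, 9720, DEN, HND), (15, 34, 9720, IAD, BOS), (18, 16, 9720, ATL, BOS), (33, 11, 1450, BOS, IAD), (33, 11, 1450, HND, HND), (33, 11, 1450, SFO, IAD), (33, 37, 1450, BOS, IAD), (33, 37, 1450, HND, HND), (33, 37, 1450, SFO, IAD)}
σ[dst ≠ ORD]: keep tuples satisfying dst ≠ ORD → {(15, 3, 9720, BOS, JFK), (15, 3, 9720, DEN, HND), (15, 3, 9720, IAD, BOS), (15, 32, 9720, BOS, JFK), (15, 32, 9720, DEN, HND), (15, 32, 9720, IAD, BOS), (15, 34, 9720, BOS, JFK), (15, 34, 9720, DEN, HND), (15, 34, 9720, IAD, BOS), (18, 16, 9720, ATL, BOS), (33, 11, 1450, BOS, IAD), (33, 11, 1450, HND, HND), (33, 11, 1450, SFO, IAD), (33, 37, 1450, BOS, IAD), (33, 37, 1450, HND, HND), (33, 37, 1450, SFO, IAD)}
π_{src, hours} gives {(ATL, 18), (BOS, 15), (BOS, 33), (DEN, 15), (HND, 33), (IAD, 15), (SFO, 33)} (9 duplicate(s) eliminated).

{(ATL, 18), (BOS, 15), (BOS, 33), (DEN, 15), (HND, 33), (IAD, 15), (SFO, 33)}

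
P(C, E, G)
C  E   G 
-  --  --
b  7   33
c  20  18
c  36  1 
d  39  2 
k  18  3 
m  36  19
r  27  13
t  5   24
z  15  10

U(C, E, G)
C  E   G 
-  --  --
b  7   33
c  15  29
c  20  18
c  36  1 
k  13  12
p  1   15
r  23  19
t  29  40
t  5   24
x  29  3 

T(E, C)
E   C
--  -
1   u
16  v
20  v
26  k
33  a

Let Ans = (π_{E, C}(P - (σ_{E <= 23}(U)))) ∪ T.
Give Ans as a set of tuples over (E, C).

{(1, u), (15, z), (16, v), (18, k), (20, v), (26, k), (27, r), (33, a), (36, c), (36, m), (39, d)}

Apply σ_{E <= 23}; surviving tuples: {(b, 7, 33), (c, 15, 29), (c, 20, 18), (k, 13, 12), (p, 1, 15), (r, 23, 19), (t, 5, 24)}
Difference: {(b, 7, 33), (c, 20, 18), (c, 36, 1), (d, 39, 2), (k, 18, 3), (m, 36, 19), (r, 27, 13), (t, 5, 24), (z, 15, 10)} with {(b, 7, 33), (c, 15, 29), (c, 20, 18), (k, 13, 12), (p, 1, 15), (r, 23, 19), (t, 5, 24)} → {(c, 36, 1), (d, 39, 2), (k, 18, 3), (m, 36, 19), (r, 27, 13), (z, 15, 10)}
π_{E, C} gives {(15, z), (18, k), (27, r), (36, c), (36, m), (39, d)}.
Union: {(15, z), (18, k), (27, r), (36, c), (36, m), (39, d)} with {(1, u), (16, v), (20, v), (26, k), (33, a)} → {(1, u), (15, z), (16, v), (18, k), (20, v), (26, k), (27, r), (33, a), (36, c), (36, m), (39, d)}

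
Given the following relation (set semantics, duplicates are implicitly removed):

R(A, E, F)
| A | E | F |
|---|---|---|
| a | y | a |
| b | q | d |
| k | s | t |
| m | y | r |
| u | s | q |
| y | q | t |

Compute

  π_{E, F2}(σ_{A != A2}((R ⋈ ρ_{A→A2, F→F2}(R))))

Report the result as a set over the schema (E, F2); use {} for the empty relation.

{(q, d), (q, t), (s, q), (s, t), (y, a), (y, r)}

ρ[A→A2, F→F2]: schema becomes (A2, E, F2); tuples unchanged.
R ⋈ ρ_{A→A2, F→F2}(R) (natural join on E): {(a, y, a, a, a), (a, y, a, m, r), (b, q, d, b, d), (b, q, d, y, t), (k, s, t, k, t), (k, s, t, u, q), (m, y, r, a, a), (m, y, r, m, r), (u, s, q, k, t), (u, s, q, u, q), (y, q, t, b, d), (y, q, t, y, t)}
Apply σ_{A != A2}; surviving tuples: {(a, y, a, m, r), (b, q, d, y, t), (k, s, t, u, q), (m, y, r, a, a), (u, s, q, k, t), (y, q, t, b, d)}
π_{E, F2} gives {(q, d), (q, t), (s, q), (s, t), (y, a), (y, r)}.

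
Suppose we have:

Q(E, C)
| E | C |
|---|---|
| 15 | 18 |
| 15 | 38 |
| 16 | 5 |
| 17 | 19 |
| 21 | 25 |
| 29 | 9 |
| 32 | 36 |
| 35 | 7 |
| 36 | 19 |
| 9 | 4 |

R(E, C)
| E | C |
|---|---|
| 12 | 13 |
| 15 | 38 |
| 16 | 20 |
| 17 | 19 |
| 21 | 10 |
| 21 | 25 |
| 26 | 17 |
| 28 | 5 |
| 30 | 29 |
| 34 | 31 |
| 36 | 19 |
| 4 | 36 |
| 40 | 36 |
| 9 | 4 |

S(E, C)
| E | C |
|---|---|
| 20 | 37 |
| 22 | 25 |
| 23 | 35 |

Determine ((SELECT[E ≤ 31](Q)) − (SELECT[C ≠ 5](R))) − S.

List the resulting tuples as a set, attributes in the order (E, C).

{(15, 18), (16, 5), (29, 9)}

Filtering on E ≤ 31 leaves {(15, 18), (15, 38), (16, 5), (17, 19), (21, 25), (29, 9), (9, 4)}.
Filtering on C ≠ 5 leaves {(12, 13), (15, 38), (16, 20), (17, 19), (21, 10), (21, 25), (26, 17), (30, 29), (34, 31), (36, 19), (4, 36), (40, 36), (9, 4)}.
Difference: {(15, 18), (15, 38), (16, 5), (17, 19), (21, 25), (29, 9), (9, 4)} with {(12, 13), (15, 38), (16, 20), (17, 19), (21, 10), (21, 25), (26, 17), (30, 29), (34, 31), (36, 19), (4, 36), (40, 36), (9, 4)} → {(15, 18), (16, 5), (29, 9)}
Difference: {(15, 18), (16, 5), (29, 9)} with {(20, 37), (22, 25), (23, 35)} → {(15, 18), (16, 5), (29, 9)}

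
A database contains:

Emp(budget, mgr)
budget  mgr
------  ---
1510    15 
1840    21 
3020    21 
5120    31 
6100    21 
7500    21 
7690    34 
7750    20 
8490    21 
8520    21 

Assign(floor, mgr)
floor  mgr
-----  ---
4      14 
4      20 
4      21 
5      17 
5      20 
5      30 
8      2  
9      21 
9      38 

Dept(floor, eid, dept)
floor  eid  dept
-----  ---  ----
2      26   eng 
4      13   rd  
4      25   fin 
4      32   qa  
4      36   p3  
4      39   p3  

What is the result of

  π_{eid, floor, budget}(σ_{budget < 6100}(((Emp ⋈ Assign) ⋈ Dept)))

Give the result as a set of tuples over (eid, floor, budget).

Emp ⋈ Assign (natural join on mgr): {(1840, 21, 4), (1840, 21, 9), (3020, 21, 4), (3020, 21, 9), (6100, 21, 4), (6100, 21, 9), (7500, 21, 4), (7500, 21, 9), (7750, 20, 4), (7750, 20, 5), (8490, 21, 4), (8490, 21, 9), (8520, 21, 4), (8520, 21, 9)}
(Emp ⋈ Assign) ⋈ Dept (natural join on floor): {(1840, 21, 4, 13, rd), (1840, 21, 4, 25, fin), (1840, 21, 4, 32, qa), (1840, 21, 4, 36, p3), (1840, 21, 4, 39, p3), (3020, 21, 4, 13, rd), (3020, 21, 4, 25, fin), (3020, 21, 4, 32, qa), (3020, 21, 4, 36, p3), (3020, 21, 4, 39, p3), (6100, 21, 4, 13, rd), (6100, 21, 4, 25, fin), (6100, 21, 4, 32, qa), (6100, 21, 4, 36, p3), (6100, 21, 4, 39, p3), (7500, 21, 4, 13, rd), (7500, 21, 4, 25, fin), (7500, 21, 4, 32, qa), (7500, 21, 4, 36, p3), (7500, 21, 4, 39, p3), (7750, 20, 4, 13, rd), (7750, 20, 4, 25, fin), (7750, 20, 4, 32, qa), (7750, 20, 4, 36, p3), (7750, 20, 4, 39, p3), (8490, 21, 4, 13, rd), (8490, 21, 4, 25, fin), (8490, 21, 4, 32, qa), (8490, 21, 4, 36, p3), (8490, 21, 4, 39, p3), (8520, 21, 4, 13, rd), (8520, 21, 4, 25, fin), (8520, 21, 4, 32, qa), (8520, 21, 4, 36, p3), (8520, 21, 4, 39, p3)}
Filtering on budget < 6100 leaves {(1840, 21, 4, 13, rd), (1840, 21, 4, 25, fin), (1840, 21, 4, 32, qa), (1840, 21, 4, 36, p3), (1840, 21, 4, 39, p3), (3020, 21, 4, 13, rd), (3020, 21, 4, 25, fin), (3020, 21, 4, 32, qa), (3020, 21, 4, 36, p3), (3020, 21, 4, 39, p3)}.
Keep only column(s) eid, floor, budget: {(13, 4, 1840), (13, 4, 3020), (25, 4, 1840), (25, 4, 3020), (32, 4, 1840), (32, 4, 3020), (36, 4, 1840), (36, 4, 3020), (39, 4, 1840), (39, 4, 3020)}

{(13, 4, 1840), (13, 4, 3020), (25, 4, 1840), (25, 4, 3020), (32, 4, 1840), (32, 4, 3020), (36, 4, 1840), (36, 4, 3020), (39, 4, 1840), (39, 4, 3020)}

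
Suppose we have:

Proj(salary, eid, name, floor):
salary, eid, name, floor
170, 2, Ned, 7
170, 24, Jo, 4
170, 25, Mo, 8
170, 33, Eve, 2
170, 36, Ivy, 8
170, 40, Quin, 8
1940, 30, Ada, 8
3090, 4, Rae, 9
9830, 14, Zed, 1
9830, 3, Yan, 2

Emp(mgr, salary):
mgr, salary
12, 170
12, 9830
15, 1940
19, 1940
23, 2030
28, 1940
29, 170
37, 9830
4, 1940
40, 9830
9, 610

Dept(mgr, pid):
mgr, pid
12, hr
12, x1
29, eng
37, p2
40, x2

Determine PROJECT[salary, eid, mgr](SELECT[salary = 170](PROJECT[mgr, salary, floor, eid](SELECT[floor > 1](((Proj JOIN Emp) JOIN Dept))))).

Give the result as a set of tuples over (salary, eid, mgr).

{(170, 2, 12), (170, 2, 29), (170, 24, 12), (170, 24, 29), (170, 25, 12), (170, 25, 29), (170, 33, 12), (170, 33, 29), (170, 36, 12), (170, 36, 29), (170, 40, 12), (170, 40, 29)}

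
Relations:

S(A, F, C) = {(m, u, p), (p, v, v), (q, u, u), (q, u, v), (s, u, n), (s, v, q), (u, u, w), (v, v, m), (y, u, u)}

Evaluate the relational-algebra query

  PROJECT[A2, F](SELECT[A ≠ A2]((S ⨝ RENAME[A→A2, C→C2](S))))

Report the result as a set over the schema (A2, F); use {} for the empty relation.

{(m, u), (p, v), (q, u), (s, u), (s, v), (u, u), (v, v), (y, u)}

ρ[A→A2, C→C2]: schema becomes (A2, F, C2); tuples unchanged.
Natural join on F: {(m, u, p, m, p), (m, u, p, q, u), (m, u, p, q, v), (m, u, p, s, n), (m, u, p, u, w), (m, u, p, y, u), (p, v, v, p, v), (p, v, v, s, q), (p, v, v, v, m), (q, u, u, m, p), (q, u, u, q, u), (q, u, u, q, v), (q, u, u, s, n), (q, u, u, u, w), (q, u, u, y, u), (q, u, v, m, p), (q, u, v, q, u), (q, u, v, q, v), (q, u, v, s, n), (q, u, v, u, w), (q, u, v, y, u), (s, u, n, m, p), (s, u, n, q, u), (s, u, n, q, v), (s, u, n, s, n), (s, u, n, u, w), (s, u, n, y, u), (s, v, q, p, v), (s, v, q, s, q), (s, v, q, v, m), (u, u, w, m, p), (u, u, w, q, u), (u, u, w, q, v), (u, u, w, s, n), (u, u, w, u, w), (u, u, w, y, u), (v, v, m, p, v), (v, v, m, s, q), (v, v, m, v, m), (y, u, u, m, p), (y, u, u, q, u), (y, u, u, q, v), (y, u, u, s, n), (y, u, u, u, w), (y, u, u, y, u)}
σ[A ≠ A2]: keep tuples satisfying A ≠ A2 → {(m, u, p, q, u), (m, u, p, q, v), (m, u, p, s, n), (m, u, p, u, w), (m, u, p, y, u), (p, v, v, s, q), (p, v, v, v, m), (q, u, u, m, p), (q, u, u, s, n), (q, u, u, u, w), (q, u, u, y, u), (q, u, v, m, p), (q, u, v, s, n), (q, u, v, u, w), (q, u, v, y, u), (s, u, n, m, p), (s, u, n, q, u), (s, u, n, q, v), (s, u, n, u, w), (s, u, n, y, u), (s, v, q, p, v), (s, v, q, v, m), (u, u, w, m, p), (u, u, w, q, u), (u, u, w, q, v), (u, u, w, s, n), (u, u, w, y, u), (v, v, m, p, v), (v, v, m, s, q), (y, u, u, m, p), (y, u, u, q, u), (y, u, u, q, v), (y, u, u, s, n), (y, u, u, u, w)}
Keep only column(s) A2, F (26 duplicate(s) eliminated): {(m, u), (p, v), (q, u), (s, u), (s, v), (u, u), (v, v), (y, u)}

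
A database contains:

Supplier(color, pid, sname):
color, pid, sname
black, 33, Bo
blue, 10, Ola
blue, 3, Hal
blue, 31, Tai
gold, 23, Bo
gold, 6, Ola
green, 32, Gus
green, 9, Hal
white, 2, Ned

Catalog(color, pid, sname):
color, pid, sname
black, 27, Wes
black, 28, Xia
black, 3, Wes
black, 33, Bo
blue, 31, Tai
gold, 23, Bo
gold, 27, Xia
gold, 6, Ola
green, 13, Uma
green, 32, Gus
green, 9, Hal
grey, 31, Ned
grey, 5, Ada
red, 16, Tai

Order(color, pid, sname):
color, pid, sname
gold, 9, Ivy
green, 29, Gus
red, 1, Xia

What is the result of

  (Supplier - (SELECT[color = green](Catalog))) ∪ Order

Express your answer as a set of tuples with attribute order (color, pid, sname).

{(black, 33, Bo), (blue, 10, Ola), (blue, 3, Hal), (blue, 31, Tai), (gold, 23, Bo), (gold, 6, Ola), (gold, 9, Ivy), (green, 29, Gus), (red, 1, Xia), (white, 2, Ned)}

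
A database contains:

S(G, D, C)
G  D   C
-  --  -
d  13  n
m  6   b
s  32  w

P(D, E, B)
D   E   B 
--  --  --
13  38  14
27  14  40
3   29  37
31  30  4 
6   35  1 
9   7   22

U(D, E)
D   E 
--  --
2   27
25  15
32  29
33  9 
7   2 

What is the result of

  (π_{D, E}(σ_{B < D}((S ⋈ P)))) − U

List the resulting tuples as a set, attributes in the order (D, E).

{(6, 35)}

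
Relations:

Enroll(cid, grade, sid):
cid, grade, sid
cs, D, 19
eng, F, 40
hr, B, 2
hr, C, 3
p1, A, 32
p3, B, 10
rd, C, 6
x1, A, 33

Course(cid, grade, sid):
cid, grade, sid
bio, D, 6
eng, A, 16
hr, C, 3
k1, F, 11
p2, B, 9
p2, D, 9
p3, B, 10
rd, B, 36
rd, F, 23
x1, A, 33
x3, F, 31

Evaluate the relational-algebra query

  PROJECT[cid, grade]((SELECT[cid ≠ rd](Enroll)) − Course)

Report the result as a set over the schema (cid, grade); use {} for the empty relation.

{(cs, D), (eng, F), (hr, B), (p1, A)}

Filtering on cid ≠ rd leaves {(cs, D, 19), (eng, F, 40), (hr, B, 2), (hr, C, 3), (p1, A, 32), (p3, B, 10), (x1, A, 33)}.
Taking the difference: {(cs, D, 19), (eng, F, 40), (hr, B, 2), (p1, A, 32)}
π_{cid, grade} gives {(cs, D), (eng, F), (hr, B), (p1, A)}.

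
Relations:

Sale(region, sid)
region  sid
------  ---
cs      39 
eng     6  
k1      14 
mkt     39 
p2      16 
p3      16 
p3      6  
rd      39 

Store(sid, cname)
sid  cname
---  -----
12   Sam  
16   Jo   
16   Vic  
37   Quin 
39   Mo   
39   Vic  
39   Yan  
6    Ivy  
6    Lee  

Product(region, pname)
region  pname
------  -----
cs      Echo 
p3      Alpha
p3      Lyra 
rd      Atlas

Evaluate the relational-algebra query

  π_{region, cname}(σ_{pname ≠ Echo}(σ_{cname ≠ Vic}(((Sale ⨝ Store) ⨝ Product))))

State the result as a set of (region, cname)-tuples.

Natural join on sid: {(cs, 39, Mo), (cs, 39, Vic), (cs, 39, Yan), (eng, 6, Ivy), (eng, 6, Lee), (mkt, 39, Mo), (mkt, 39, Vic), (mkt, 39, Yan), (p2, 16, Jo), (p2, 16, Vic), (p3, 16, Jo), (p3, 16, Vic), (p3, 6, Ivy), (p3, 6, Lee), (rd, 39, Mo), (rd, 39, Vic), (rd, 39, Yan)}
Natural join on region: {(cs, 39, Mo, Echo), (cs, 39, Vic, Echo), (cs, 39, Yan, Echo), (p3, 16, Jo, Alpha), (p3, 16, Jo, Lyra), (p3, 16, Vic, Alpha), (p3, 16, Vic, Lyra), (p3, 6, Ivy, Alpha), (p3, 6, Ivy, Lyra), (p3, 6, Lee, Alpha), (p3, 6, Lee, Lyra), (rd, 39, Mo, Atlas), (rd, 39, Vic, Atlas), (rd, 39, Yan, Atlas)}
Filtering on cname ≠ Vic leaves {(cs, 39, Mo, Echo), (cs, 39, Yan, Echo), (p3, 16, Jo, Alpha), (p3, 16, Jo, Lyra), (p3, 6, Ivy, Alpha), (p3, 6, Ivy, Lyra), (p3, 6, Lee, Alpha), (p3, 6, Lee, Lyra), (rd, 39, Mo, Atlas), (rd, 39, Yan, Atlas)}.
Filtering on pname ≠ Echo leaves {(p3, 16, Jo, Alpha), (p3, 16, Jo, Lyra), (p3, 6, Ivy, Alpha), (p3, 6, Ivy, Lyra), (p3, 6, Lee, Alpha), (p3, 6, Lee, Lyra), (rd, 39, Mo, Atlas), (rd, 39, Yan, Atlas)}.
π_{region, cname} gives {(p3, Ivy), (p3, Jo), (p3, Lee), (rd, Mo), (rd, Yan)} (3 duplicate(s) eliminated).

{(p3, Ivy), (p3, Jo), (p3, Lee), (rd, Mo), (rd, Yan)}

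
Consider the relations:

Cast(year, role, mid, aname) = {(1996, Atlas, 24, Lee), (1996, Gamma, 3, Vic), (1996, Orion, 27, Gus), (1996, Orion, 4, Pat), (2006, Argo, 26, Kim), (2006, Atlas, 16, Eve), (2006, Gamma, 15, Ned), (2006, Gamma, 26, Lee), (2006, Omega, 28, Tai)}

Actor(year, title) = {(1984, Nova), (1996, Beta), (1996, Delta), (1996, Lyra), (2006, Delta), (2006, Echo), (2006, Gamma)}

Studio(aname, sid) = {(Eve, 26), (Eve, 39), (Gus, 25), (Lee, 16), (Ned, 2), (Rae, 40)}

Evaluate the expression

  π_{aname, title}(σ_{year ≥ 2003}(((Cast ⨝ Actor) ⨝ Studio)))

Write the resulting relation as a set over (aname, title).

Cast ⋈ Actor (natural join on year): {(1996, Atlas, 24, Lee, Beta), (1996, Atlas, 24, Lee, Delta), (1996, Atlas, 24, Lee, Lyra), (1996, Gamma, 3, Vic, Beta), (1996, Gamma, 3, Vic, Delta), (1996, Gamma, 3, Vic, Lyra), (1996, Orion, 27, Gus, Beta), (1996, Orion, 27, Gus, Delta), (1996, Orion, 27, Gus, Lyra), (1996, Orion, 4, Pat, Beta), (1996, Orion, 4, Pat, Delta), (1996, Orion, 4, Pat, Lyra), (2006, Argo, 26, Kim, Delta), (2006, Argo, 26, Kim, Echo), (2006, Argo, 26, Kim, Gamma), (2006, Atlas, 16, Eve, Delta), (2006, Atlas, 16, Eve, Echo), (2006, Atlas, 16, Eve, Gamma), (2006, Gamma, 15, Ned, Delta), (2006, Gamma, 15, Ned, Echo), (2006, Gamma, 15, Ned, Gamma), (2006, Gamma, 26, Lee, Delta), (2006, Gamma, 26, Lee, Echo), (2006, Gamma, 26, Lee, Gamma), (2006, Omega, 28, Tai, Delta), (2006, Omega, 28, Tai, Echo), (2006, Omega, 28, Tai, Gamma)}
(Cast ⨝ Actor) ⋈ Studio (natural join on aname): {(1996, Atlas, 24, Lee, Beta, 16), (1996, Atlas, 24, Lee, Delta, 16), (1996, Atlas, 24, Lee, Lyra, 16), (1996, Orion, 27, Gus, Beta, 25), (1996, Orion, 27, Gus, Delta, 25), (1996, Orion, 27, Gus, Lyra, 25), (2006, Atlas, 16, Eve, Delta, 26), (2006, Atlas, 16, Eve, Delta, 39), (2006, Atlas, 16, Eve, Echo, 26), (2006, Atlas, 16, Eve, Echo, 39), (2006, Atlas, 16, Eve, Gamma, 26), (2006, Atlas, 16, Eve, Gamma, 39), (2006, Gamma, 15, Ned, Delta, 2), (2006, Gamma, 15, Ned, Echo, 2), (2006, Gamma, 15, Ned, Gamma, 2), (2006, Gamma, 26, Lee, Delta, 16), (2006, Gamma, 26, Lee, Echo, 16), (2006, Gamma, 26, Lee, Gamma, 16)}
Apply σ_{year ≥ 2003}; surviving tuples: {(2006, Atlas, 16, Eve, Delta, 26), (2006, Atlas, 16, Eve, Delta, 39), (2006, Atlas, 16, Eve, Echo, 26), (2006, Atlas, 16, Eve, Echo, 39), (2006, Atlas, 16, Eve, Gamma, 26), (2006, Atlas, 16, Eve, Gamma, 39), (2006, Gamma, 15, Ned, Delta, 2), (2006, Gamma, 15, Ned, Echo, 2), (2006, Gamma, 15, Ned, Gamma, 2), (2006, Gamma, 26, Lee, Delta, 16), (2006, Gamma, 26, Lee, Echo, 16), (2006, Gamma, 26, Lee, Gamma, 16)}
π[aname, title]: project onto (aname, title) (3 duplicate(s) eliminated) → {(Eve, Delta), (Eve, Echo), (Eve, Gamma), (Lee, Delta), (Lee, Echo), (Lee, Gamma), (Ned, Delta), (Ned, Echo), (Ned, Gamma)}

{(Eve, Delta), (Eve, Echo), (Eve, Gamma), (Lee, Delta), (Lee, Echo), (Lee, Gamma), (Ned, Delta), (Ned, Echo), (Ned, Gamma)}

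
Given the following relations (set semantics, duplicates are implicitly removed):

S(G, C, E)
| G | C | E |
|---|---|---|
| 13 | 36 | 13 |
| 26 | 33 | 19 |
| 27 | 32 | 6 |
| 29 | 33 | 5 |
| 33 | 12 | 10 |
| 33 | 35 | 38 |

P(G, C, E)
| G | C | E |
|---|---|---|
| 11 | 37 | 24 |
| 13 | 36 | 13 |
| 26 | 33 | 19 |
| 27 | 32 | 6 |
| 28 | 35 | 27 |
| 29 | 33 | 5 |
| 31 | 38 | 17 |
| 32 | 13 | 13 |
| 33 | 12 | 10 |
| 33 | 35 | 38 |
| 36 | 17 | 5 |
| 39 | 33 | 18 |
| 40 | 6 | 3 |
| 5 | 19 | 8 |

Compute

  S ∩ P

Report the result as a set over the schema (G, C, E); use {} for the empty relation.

{(13, 36, 13), (26, 33, 19), (27, 32, 6), (29, 33, 5), (33, 12, 10), (33, 35, 38)}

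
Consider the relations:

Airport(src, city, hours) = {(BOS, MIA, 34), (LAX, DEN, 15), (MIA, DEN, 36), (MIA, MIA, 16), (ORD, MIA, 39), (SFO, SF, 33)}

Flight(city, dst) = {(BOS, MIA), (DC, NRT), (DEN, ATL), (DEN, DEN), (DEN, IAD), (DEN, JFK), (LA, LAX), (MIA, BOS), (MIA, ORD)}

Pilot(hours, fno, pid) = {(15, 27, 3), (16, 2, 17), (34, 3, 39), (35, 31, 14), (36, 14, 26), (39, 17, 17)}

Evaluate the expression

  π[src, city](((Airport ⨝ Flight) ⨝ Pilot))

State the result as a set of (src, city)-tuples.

{(BOS, MIA), (LAX, DEN), (MIA, DEN), (MIA, MIA), (ORD, MIA)}

Natural join on city: {(BOS, MIA, 34, BOS), (BOS, MIA, 34, ORD), (LAX, DEN, 15, ATL), (LAX, DEN, 15, DEN), (LAX, DEN, 15, IAD), (LAX, DEN, 15, JFK), (MIA, DEN, 36, ATL), (MIA, DEN, 36, DEN), (MIA, DEN, 36, IAD), (MIA, DEN, 36, JFK), (MIA, MIA, 16, BOS), (MIA, MIA, 16, ORD), (ORD, MIA, 39, BOS), (ORD, MIA, 39, ORD)}
Natural join on hours: {(BOS, MIA, 34, BOS, 3, 39), (BOS, MIA, 34, ORD, 3, 39), (LAX, DEN, 15, ATL, 27, 3), (LAX, DEN, 15, DEN, 27, 3), (LAX, DEN, 15, IAD, 27, 3), (LAX, DEN, 15, JFK, 27, 3), (MIA, DEN, 36, ATL, 14, 26), (MIA, DEN, 36, DEN, 14, 26), (MIA, DEN, 36, IAD, 14, 26), (MIA, DEN, 36, JFK, 14, 26), (MIA, MIA, 16, BOS, 2, 17), (MIA, MIA, 16, ORD, 2, 17), (ORD, MIA, 39, BOS, 17, 17), (ORD, MIA, 39, ORD, 17, 17)}
π_{src, city} gives {(BOS, MIA), (LAX, DEN), (MIA, DEN), (MIA, MIA), (ORD, MIA)} (9 duplicate(s) eliminated).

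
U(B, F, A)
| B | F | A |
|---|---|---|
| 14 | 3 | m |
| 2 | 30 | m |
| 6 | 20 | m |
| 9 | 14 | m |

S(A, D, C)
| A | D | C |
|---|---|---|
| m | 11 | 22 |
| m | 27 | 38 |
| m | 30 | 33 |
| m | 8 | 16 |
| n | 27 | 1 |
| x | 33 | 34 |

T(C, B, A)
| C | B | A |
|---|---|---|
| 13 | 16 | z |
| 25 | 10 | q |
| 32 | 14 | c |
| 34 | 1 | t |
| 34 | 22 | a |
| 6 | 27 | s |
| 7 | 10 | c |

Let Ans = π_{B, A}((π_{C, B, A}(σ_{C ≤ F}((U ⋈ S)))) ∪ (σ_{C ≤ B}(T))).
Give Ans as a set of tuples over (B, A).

Joining U and S on A yields {(14, 3, m, 11, 22), (14, 3, m, 27, 38), (14, 3, m, 30, 33), (14, 3, m, 8, 16), (2, 30, m, 11, 22), (2, 30, m, 27, 38), (2, 30, m, 30, 33), (2, 30, m, 8, 16), (6, 20, m, 11, 22), (6, 20, m, 27, 38), (6, 20, m, 30, 33), (6, 20, m, 8, 16), (9, 14, m, 11, 22), (9, 14, m, 27, 38), (9, 14, m, 30, 33), (9, 14, m, 8, 16)}.
Selection C ≤ F: {(2, 30, m, 11, 22), (2, 30, m, 8, 16), (6, 20, m, 8, 16)}
Keep only column(s) C, B, A: {(16, 2, m), (16, 6, m), (22, 2, m)}
Selection C ≤ B: {(13, 16, z), (6, 27, s), (7, 10, c)}
Set union of the two operands is {(13, 16, z), (16, 2, m), (16, 6, m), (22, 2, m), (6, 27, s), (7, 10, c)}.
Keep only column(s) B, A (1 duplicate(s) eliminated): {(10, c), (16, z), (2, m), (27, s), (6, m)}

{(10, c), (16, z), (2, m), (27, s), (6, m)}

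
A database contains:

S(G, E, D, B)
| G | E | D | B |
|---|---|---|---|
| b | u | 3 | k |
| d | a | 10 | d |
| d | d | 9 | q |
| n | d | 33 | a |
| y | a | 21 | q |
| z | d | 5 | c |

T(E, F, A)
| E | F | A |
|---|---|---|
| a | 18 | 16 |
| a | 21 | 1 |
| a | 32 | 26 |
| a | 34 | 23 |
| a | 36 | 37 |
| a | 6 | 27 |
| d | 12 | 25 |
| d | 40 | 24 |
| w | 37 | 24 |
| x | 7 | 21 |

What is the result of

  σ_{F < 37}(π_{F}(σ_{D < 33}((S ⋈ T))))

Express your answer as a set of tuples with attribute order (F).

{12, 18, 21, 32, 34, 36, 6}

Joining S and T on E yields {(d, a, 10, d, 18, 16), (d, a, 10, d, 21, 1), (d, a, 10, d, 32, 26), (d, a, 10, d, 34, 23), (d, a, 10, d, 36, 37), (d, a, 10, d, 6, 27), (d, d, 9, q, 12, 25), (d, d, 9, q, 40, 24), (n, d, 33, a, 12, 25), (n, d, 33, a, 40, 24), (y, a, 21, q, 18, 16), (y, a, 21, q, 21, 1), (y, a, 21, q, 32, 26), (y, a, 21, q, 34, 23), (y, a, 21, q, 36, 37), (y, a, 21, q, 6, 27), (z, d, 5, c, 12, 25), (z, d, 5, c, 40, 24)}.
Filtering on D < 33 leaves {(d, a, 10, d, 18, 16), (d, a, 10, d, 21, 1), (d, a, 10, d, 32, 26), (d, a, 10, d, 34, 23), (d, a, 10, d, 36, 37), (d, a, 10, d, 6, 27), (d, d, 9, q, 12, 25), (d, d, 9, q, 40, 24), (y, a, 21, q, 18, 16), (y, a, 21, q, 21, 1), (y, a, 21, q, 32, 26), (y, a, 21, q, 34, 23), (y, a, 21, q, 36, 37), (y, a, 21, q, 6, 27), (z, d, 5, c, 12, 25), (z, d, 5, c, 40, 24)}.
Projecting to F (8 duplicate(s) eliminated): {12, 18, 21, 32, 34, 36, 40, 6}
Filtering on F < 37 leaves {12, 18, 21, 32, 34, 36, 6}.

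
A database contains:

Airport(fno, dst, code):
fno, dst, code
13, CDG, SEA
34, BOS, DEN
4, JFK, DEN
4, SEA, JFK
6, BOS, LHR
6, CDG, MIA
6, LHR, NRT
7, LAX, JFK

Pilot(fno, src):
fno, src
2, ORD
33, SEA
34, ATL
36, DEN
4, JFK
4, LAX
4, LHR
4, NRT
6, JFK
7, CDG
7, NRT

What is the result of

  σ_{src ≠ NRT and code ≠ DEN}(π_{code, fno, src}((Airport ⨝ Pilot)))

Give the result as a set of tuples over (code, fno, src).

Joining Airport and Pilot on fno yields {(34, BOS, DEN, ATL), (4, JFK, DEN, JFK), (4, JFK, DEN, LAX), (4, JFK, DEN, LHR), (4, JFK, DEN, NRT), (4, SEA, JFK, JFK), (4, SEA, JFK, LAX), (4, SEA, JFK, LHR), (4, SEA, JFK, NRT), (6, BOS, LHR, JFK), (6, CDG, MIA, JFK), (6, LHR, NRT, JFK), (7, LAX, JFK, CDG), (7, LAX, JFK, NRT)}.
π[code, fno, src]: project onto (code, fno, src) → {(DEN, 34, ATL), (DEN, 4, JFK), (DEN, 4, LAX), (DEN, 4, LHR), (DEN, 4, NRT), (JFK, 4, JFK), (JFK, 4, LAX), (JFK, 4, LHR), (JFK, 4, NRT), (JFK, 7, CDG), (JFK, 7, NRT), (LHR, 6, JFK), (MIA, 6, JFK), (NRT, 6, JFK)}
Selection src ≠ NRT and code ≠ DEN: {(JFK, 4, JFK), (JFK, 4, LAX), (JFK, 4, LHR), (JFK, 7, CDG), (LHR, 6, JFK), (MIA, 6, JFK), (NRT, 6, JFK)}

{(JFK, 4, JFK), (JFK, 4, LAX), (JFK, 4, LHR), (JFK, 7, CDG), (LHR, 6, JFK), (MIA, 6, JFK), (NRT, 6, JFK)}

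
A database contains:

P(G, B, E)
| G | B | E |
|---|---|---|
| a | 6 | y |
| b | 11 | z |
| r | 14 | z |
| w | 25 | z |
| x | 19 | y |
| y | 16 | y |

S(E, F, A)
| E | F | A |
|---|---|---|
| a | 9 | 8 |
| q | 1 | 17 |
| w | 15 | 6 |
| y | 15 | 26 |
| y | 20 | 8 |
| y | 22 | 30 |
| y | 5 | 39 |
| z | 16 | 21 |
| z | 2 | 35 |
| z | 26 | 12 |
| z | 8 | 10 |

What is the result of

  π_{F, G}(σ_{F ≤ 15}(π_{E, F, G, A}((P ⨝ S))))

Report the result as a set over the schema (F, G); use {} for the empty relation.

Joining P and S on E yields {(a, 6, y, 15, 26), (a, 6, y, 20, 8), (a, 6, y, 22, 30), (a, 6, y, 5, 39), (b, 11, z, 16, 21), (b, 11, z, 2, 35), (b, 11, z, 26, 12), (b, 11, z, 8, 10), (r, 14, z, 16, 21), (r, 14, z, 2, 35), (r, 14, z, 26, 12), (r, 14, z, 8, 10), (w, 25, z, 16, 21), (w, 25, z, 2, 35), (w, 25, z, 26, 12), (w, 25, z, 8, 10), (x, 19, y, 15, 26), (x, 19, y, 20, 8), (x, 19, y, 22, 30), (x, 19, y, 5, 39), (y, 16, y, 15, 26), (y, 16, y, 20, 8), (y, 16, y, 22, 30), (y, 16, y, 5, 39)}.
Projecting to E, F, G, A: {(y, 15, a, 26), (y, 15, x, 26), (y, 15, y, 26), (y, 20, a, 8), (y, 20, x, 8), (y, 20, y, 8), (y, 22, a, 30), (y, 22, x, 30), (y, 22, y, 30), (y, 5, a, 39), (y, 5, x, 39), (y, 5, y, 39), (z, 16, b, 21), (z, 16, r, 21), (z, 16, w, 21), (z, 2, b, 35), (z, 2, r, 35), (z, 2, w, 35), (z, 26, b, 12), (z, 26, r, 12), (z, 26, w, 12), (z, 8, b, 10), (z, 8, r, 10), (z, 8, w, 10)}
Filtering on F ≤ 15 leaves {(y, 15, a, 26), (y, 15, x, 26), (y, 15, y, 26), (y, 5, a, 39), (y, 5, x, 39), (y, 5, y, 39), (z, 2, b, 35), (z, 2, r, 35), (z, 2, w, 35), (z, 8, b, 10), (z, 8, r, 10), (z, 8, w, 10)}.
Projecting to F, G: {(15, a), (15, x), (15, y), (2, b), (2, r), (2, w), (5, a), (5, x), (5, y), (8, b), (8, r), (8, w)}

{(15, a), (15, x), (15, y), (2, b), (2, r), (2, w), (5, a), (5, x), (5, y), (8, b), (8, r), (8, w)}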